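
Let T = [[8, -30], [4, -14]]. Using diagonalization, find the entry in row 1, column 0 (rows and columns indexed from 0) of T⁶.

-8064

Characteristic polynomial: λ^2 + 6λ + 8 = (λ + 2)(λ + 4), so the eigenvalues are -4, -2.
λ=-4: eigenvector (-5, -2).
λ=-2: eigenvector (3, 1).
P = [[-5, 3], [-2, 1]], D = diag(-4, -2), P⁻¹ = [[1, -3], [2, -5]].
T⁶ = P·diag(4096, 64)·P⁻¹ = [[-20096, 60480], [-8064, 24256]].
The requested entry is -8064.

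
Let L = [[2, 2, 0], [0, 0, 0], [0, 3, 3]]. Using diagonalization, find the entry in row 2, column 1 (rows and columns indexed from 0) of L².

Characteristic polynomial: t^3 - 5t^2 + 6t = t(t - 3)(t - 2), so the eigenvalues are 0, 2, 3.
t=2: eigenvector (1, 0, 0).
t=3: eigenvector (0, 0, 1).
t=0: eigenvector (-1, 1, -1).
P = [[1, 0, -1], [0, 0, 1], [0, 1, -1]], D = diag(2, 3, 0), P⁻¹ = [[1, 1, 0], [0, 1, 1], [0, 1, 0]].
L² = P·diag(4, 9, 0)·P⁻¹ = [[4, 4, 0], [0, 0, 0], [0, 9, 9]].
The requested entry is 9.

9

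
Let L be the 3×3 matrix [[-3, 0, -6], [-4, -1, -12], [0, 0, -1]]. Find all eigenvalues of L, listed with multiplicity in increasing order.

-3, -1, -1

Characteristic polynomial: p(s) = s^3 + 5s^2 + 7s + 3 = (s + 1)^2(s + 3).
Roots (with multiplicity): -3, -1, -1.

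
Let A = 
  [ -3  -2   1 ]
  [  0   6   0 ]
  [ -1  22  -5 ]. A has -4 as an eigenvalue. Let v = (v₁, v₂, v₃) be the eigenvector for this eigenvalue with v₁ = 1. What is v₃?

A + 4I = [[1, -2, 1], [0, 10, 0], [-1, 22, -1]].
Solving (A + 4I)v = 0 gives the eigenspace spanned by (1, 0, -1).
With v₁ = 1, v = (1, 0, -1), so v₃ = -1.

-1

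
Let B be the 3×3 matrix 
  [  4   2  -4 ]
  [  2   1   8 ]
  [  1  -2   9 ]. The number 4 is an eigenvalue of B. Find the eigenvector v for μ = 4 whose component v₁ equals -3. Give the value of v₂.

B − 4I = [[0, 2, -4], [2, -3, 8], [1, -2, 5]].
Solving (B − 4I)v = 0 gives the eigenspace spanned by (-3, 6, 3).
With v₁ = -3, v = (-3, 6, 3), so v₂ = 6.

6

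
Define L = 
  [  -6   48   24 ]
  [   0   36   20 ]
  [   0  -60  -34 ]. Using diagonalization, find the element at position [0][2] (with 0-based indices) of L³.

Characteristic polynomial: r^3 + 4r^2 - 36r - 144 = (r - 6)(r + 4)(r + 6), so the eigenvalues are -6, -4, 6.
r=-6: eigenvector (1, 0, 0).
r=6: eigenvector (2, 2, -3).
r=-4: eigenvector (0, 1, -2).
P = [[1, 2, 0], [0, 2, 1], [0, -3, -2]], D = diag(-6, 6, -4), P⁻¹ = [[1, -4, -2], [0, 2, 1], [0, -3, -2]].
L³ = P·diag(-216, 216, -64)·P⁻¹ = [[-216, 1728, 864], [0, 1056, 560], [0, -1680, -904]].
The requested entry is 864.

864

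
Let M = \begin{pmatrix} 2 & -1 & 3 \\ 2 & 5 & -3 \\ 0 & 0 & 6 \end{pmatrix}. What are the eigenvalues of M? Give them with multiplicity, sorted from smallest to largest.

Characteristic polynomial: p(s) = s^3 - 13s^2 + 54s - 72 = (s - 6)(s - 4)(s - 3).
Roots (with multiplicity): 3, 4, 6.

3, 4, 6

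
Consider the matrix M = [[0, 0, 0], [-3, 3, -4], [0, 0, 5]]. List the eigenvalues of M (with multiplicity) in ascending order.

Characteristic polynomial: p(λ) = λ^3 - 8λ^2 + 15λ = λ(λ - 5)(λ - 3).
Roots (with multiplicity): 0, 3, 5.

0, 3, 5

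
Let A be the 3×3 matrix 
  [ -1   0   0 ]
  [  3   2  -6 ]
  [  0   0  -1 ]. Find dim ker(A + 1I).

2

A + 1I = [[0, 0, 0], [3, 3, -6], [0, 0, 0]].
This matrix has rank 1, so its null space has dimension 3 − 1 = 2.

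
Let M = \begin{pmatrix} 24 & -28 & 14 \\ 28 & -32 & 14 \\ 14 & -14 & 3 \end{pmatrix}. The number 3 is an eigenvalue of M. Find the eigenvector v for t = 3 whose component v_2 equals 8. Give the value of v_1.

8

M − 3I = [[21, -28, 14], [28, -35, 14], [14, -14, 0]].
Solving (M − 3I)v = 0 gives the eigenspace spanned by (8, 8, 4).
With v_2 = 8, v = (8, 8, 4), so v_1 = 8.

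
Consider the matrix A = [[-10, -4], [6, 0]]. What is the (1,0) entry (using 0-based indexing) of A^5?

Characteristic polynomial: λ^2 + 10λ + 24 = (λ + 4)(λ + 6), so the eigenvalues are -6, -4.
λ=-4: eigenvector (-2, 3).
λ=-6: eigenvector (1, -1).
P = [[-2, 1], [3, -1]], D = diag(-4, -6), P⁻¹ = [[1, 1], [3, 2]].
A⁵ = P·diag(-1024, -7776)·P⁻¹ = [[-21280, -13504], [20256, 12480]].
The requested entry is 20256.

20256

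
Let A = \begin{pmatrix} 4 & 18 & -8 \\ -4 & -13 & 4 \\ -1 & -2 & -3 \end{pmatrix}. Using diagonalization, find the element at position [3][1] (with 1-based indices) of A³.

-37

Characteristic polynomial: t^3 + 12t^2 + 47t + 60 = (t + 3)(t + 4)(t + 5), so the eigenvalues are -5, -4, -3.
t=-4: eigenvector (1, 0, 1).
t=-5: eigenvector (-2, 1, 0).
t=-3: eigenvector (-4, 2, 1).
P = [[1, -2, -4], [0, 1, 2], [1, 0, 1]], D = diag(-4, -5, -3), P⁻¹ = [[1, 2, 0], [2, 5, -2], [-1, -2, 1]].
A³ = P·diag(-64, -125, -27)·P⁻¹ = [[328, 906, -392], [-196, -517, 196], [-37, -74, -27]].
The requested entry is -37.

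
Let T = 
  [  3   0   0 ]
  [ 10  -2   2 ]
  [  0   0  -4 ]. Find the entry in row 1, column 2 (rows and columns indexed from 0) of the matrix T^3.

56

Characteristic polynomial: r^3 + 3r^2 - 10r - 24 = (r - 3)(r + 2)(r + 4), so the eigenvalues are -4, -2, 3.
r=3: eigenvector (1, 2, 0).
r=-2: eigenvector (0, 1, 0).
r=-4: eigenvector (0, -1, 1).
P = [[1, 0, 0], [2, 1, -1], [0, 0, 1]], D = diag(3, -2, -4), P⁻¹ = [[1, 0, 0], [-2, 1, 1], [0, 0, 1]].
T³ = P·diag(27, -8, -64)·P⁻¹ = [[27, 0, 0], [70, -8, 56], [0, 0, -64]].
The requested entry is 56.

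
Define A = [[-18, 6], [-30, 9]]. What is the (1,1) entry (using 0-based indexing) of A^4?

-4779

Characteristic polynomial: s^2 + 9s + 18 = (s + 3)(s + 6), so the eigenvalues are -6, -3.
s=-6: eigenvector (1, 2).
s=-3: eigenvector (-2, -5).
P = [[1, -2], [2, -5]], D = diag(-6, -3), P⁻¹ = [[5, -2], [2, -1]].
A⁴ = P·diag(1296, 81)·P⁻¹ = [[6156, -2430], [12150, -4779]].
The requested entry is -4779.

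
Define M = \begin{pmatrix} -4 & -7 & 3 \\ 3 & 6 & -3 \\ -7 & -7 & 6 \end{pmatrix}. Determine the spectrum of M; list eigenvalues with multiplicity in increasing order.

Characteristic polynomial: p(s) = s^3 - 8s^2 + 9s + 18 = (s - 6)(s - 3)(s + 1).
Roots (with multiplicity): -1, 3, 6.

-1, 3, 6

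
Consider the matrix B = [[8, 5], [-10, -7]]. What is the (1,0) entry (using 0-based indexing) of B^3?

-70

Characteristic polynomial: r^2 - r - 6 = (r - 3)(r + 2), so the eigenvalues are -2, 3.
r=3: eigenvector (1, -1).
r=-2: eigenvector (-1, 2).
P = [[1, -1], [-1, 2]], D = diag(3, -2), P⁻¹ = [[2, 1], [1, 1]].
B³ = P·diag(27, -8)·P⁻¹ = [[62, 35], [-70, -43]].
The requested entry is -70.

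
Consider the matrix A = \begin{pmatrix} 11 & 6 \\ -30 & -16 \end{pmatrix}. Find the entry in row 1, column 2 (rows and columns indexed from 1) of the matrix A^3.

126

Characteristic polynomial: t^2 + 5t + 4 = (t + 1)(t + 4), so the eigenvalues are -4, -1.
t=-1: eigenvector (1, -2).
t=-4: eigenvector (-2, 5).
P = [[1, -2], [-2, 5]], D = diag(-1, -4), P⁻¹ = [[5, 2], [2, 1]].
A³ = P·diag(-1, -64)·P⁻¹ = [[251, 126], [-630, -316]].
The requested entry is 126.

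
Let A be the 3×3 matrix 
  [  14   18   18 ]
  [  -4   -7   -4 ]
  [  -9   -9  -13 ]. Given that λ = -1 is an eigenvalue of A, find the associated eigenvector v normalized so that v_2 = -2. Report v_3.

-3

A + 1I = [[15, 18, 18], [-4, -6, -4], [-9, -9, -12]].
Solving (A + 1I)v = 0 gives the eigenspace spanned by (6, -2, -3).
With v_2 = -2, v = (6, -2, -3), so v_3 = -3.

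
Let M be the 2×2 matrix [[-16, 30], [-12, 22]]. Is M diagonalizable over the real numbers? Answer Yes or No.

Yes

Characteristic polynomial: p(r) = r^2 - 6r + 8 = (r - 4)(r - 2).
All 2 eigenvalues are distinct, so M is diagonalizable.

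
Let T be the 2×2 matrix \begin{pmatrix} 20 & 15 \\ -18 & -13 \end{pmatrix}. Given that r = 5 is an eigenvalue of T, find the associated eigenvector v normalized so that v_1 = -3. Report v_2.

3

T − 5I = [[15, 15], [-18, -18]].
Solving (T − 5I)v = 0 gives the eigenspace spanned by (-3, 3).
With v_1 = -3, v = (-3, 3), so v_2 = 3.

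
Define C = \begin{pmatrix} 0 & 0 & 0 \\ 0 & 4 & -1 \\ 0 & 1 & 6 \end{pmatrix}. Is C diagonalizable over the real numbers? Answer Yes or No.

No

Characteristic polynomial: p(t) = t^3 - 10t^2 + 25t = t(t - 5)^2.
t = 5 has algebraic multiplicity 2; rank(C − 5I) = 2, so geometric multiplicity = 1.
Geometric multiplicity < algebraic multiplicity, so C is not diagonalizable.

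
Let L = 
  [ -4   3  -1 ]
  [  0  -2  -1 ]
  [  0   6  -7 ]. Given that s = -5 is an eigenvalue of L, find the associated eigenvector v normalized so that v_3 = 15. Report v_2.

5

L + 5I = [[1, 3, -1], [0, 3, -1], [0, 6, -2]].
Solving (L + 5I)v = 0 gives the eigenspace spanned by (0, 5, 15).
With v_3 = 15, v = (0, 5, 15), so v_2 = 5.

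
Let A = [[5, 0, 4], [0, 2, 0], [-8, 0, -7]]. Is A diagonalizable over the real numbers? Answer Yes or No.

Yes

Characteristic polynomial: p(s) = s^3 - 7s + 6 = (s - 2)(s - 1)(s + 3).
All 3 eigenvalues are distinct, so A is diagonalizable.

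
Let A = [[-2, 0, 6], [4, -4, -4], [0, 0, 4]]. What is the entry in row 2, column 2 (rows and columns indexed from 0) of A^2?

Characteristic polynomial: t^3 + 2t^2 - 16t - 32 = (t - 4)(t + 2)(t + 4), so the eigenvalues are -4, -2, 4.
t=-2: eigenvector (1, 2, 0).
t=4: eigenvector (1, 0, 1).
t=-4: eigenvector (0, 1, 0).
P = [[1, 1, 0], [2, 0, 1], [0, 1, 0]], D = diag(-2, 4, -4), P⁻¹ = [[1, 0, -1], [0, 0, 1], [-2, 1, 2]].
A² = P·diag(4, 16, 16)·P⁻¹ = [[4, 0, 12], [-24, 16, 24], [0, 0, 16]].
The requested entry is 16.

16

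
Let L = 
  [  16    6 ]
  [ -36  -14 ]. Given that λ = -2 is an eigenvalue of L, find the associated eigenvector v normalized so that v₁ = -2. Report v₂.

6

L + 2I = [[18, 6], [-36, -12]].
Solving (L + 2I)v = 0 gives the eigenspace spanned by (-2, 6).
With v₁ = -2, v = (-2, 6), so v₂ = 6.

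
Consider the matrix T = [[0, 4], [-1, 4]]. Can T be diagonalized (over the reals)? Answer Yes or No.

Characteristic polynomial: p(μ) = μ^2 - 4μ + 4 = (μ - 2)^2.
μ = 2 has algebraic multiplicity 2; rank(T − 2I) = 1, so geometric multiplicity = 1.
Geometric multiplicity < algebraic multiplicity, so T is not diagonalizable.

No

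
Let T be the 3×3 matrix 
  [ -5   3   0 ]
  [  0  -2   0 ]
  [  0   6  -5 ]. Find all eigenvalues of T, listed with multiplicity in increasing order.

-5, -5, -2

Characteristic polynomial: p(s) = s^3 + 12s^2 + 45s + 50 = (s + 2)(s + 5)^2.
Roots (with multiplicity): -5, -5, -2.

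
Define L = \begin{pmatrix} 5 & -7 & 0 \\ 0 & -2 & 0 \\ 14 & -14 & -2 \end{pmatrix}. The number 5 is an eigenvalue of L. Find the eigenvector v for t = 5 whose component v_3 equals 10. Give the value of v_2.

L − 5I = [[0, -7, 0], [0, -7, 0], [14, -14, -7]].
Solving (L − 5I)v = 0 gives the eigenspace spanned by (5, 0, 10).
With v_3 = 10, v = (5, 0, 10), so v_2 = 0.

0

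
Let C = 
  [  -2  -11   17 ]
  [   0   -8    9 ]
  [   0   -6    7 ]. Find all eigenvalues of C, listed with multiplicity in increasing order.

-2, -2, 1

Characteristic polynomial: p(λ) = λ^3 + 3λ^2 - 4 = (λ - 1)(λ + 2)^2.
Roots (with multiplicity): -2, -2, 1.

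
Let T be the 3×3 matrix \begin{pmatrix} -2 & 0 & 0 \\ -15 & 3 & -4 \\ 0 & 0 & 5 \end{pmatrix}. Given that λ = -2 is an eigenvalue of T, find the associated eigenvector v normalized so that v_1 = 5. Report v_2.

15

T + 2I = [[0, 0, 0], [-15, 5, -4], [0, 0, 7]].
Solving (T + 2I)v = 0 gives the eigenspace spanned by (5, 15, 0).
With v_1 = 5, v = (5, 15, 0), so v_2 = 15.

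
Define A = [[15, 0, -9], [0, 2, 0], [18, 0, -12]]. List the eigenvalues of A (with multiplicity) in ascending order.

Characteristic polynomial: p(r) = r^3 - 5r^2 - 12r + 36 = (r - 6)(r - 2)(r + 3).
Roots (with multiplicity): -3, 2, 6.

-3, 2, 6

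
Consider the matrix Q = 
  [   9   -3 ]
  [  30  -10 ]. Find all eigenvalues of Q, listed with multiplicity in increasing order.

Characteristic polynomial: p(s) = s^2 + s = s(s + 1).
Roots (with multiplicity): -1, 0.

-1, 0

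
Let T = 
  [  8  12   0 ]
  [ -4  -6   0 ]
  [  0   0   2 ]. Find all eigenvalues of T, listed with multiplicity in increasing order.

Characteristic polynomial: p(r) = r^3 - 4r^2 + 4r = r(r - 2)^2.
Roots (with multiplicity): 0, 2, 2.

0, 2, 2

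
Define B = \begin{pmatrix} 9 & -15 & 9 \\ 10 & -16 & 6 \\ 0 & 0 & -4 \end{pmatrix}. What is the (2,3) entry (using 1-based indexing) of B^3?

126

Characteristic polynomial: r^3 + 11r^2 + 34r + 24 = (r + 1)(r + 4)(r + 6), so the eigenvalues are -6, -4, -1.
r=-4: eigenvector (3, 2, -1).
r=-6: eigenvector (1, 1, 0).
r=-1: eigenvector (3, 2, 0).
P = [[3, 1, 3], [2, 1, 2], [-1, 0, 0]], D = diag(-4, -6, -1), P⁻¹ = [[0, 0, -1], [-2, 3, 0], [1, -1, 1]].
B³ = P·diag(-64, -216, -1)·P⁻¹ = [[429, -645, 189], [430, -646, 126], [0, 0, -64]].
The requested entry is 126.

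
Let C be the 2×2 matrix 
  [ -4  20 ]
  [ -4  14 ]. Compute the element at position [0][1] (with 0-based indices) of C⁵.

Characteristic polynomial: r^2 - 10r + 24 = (r - 6)(r - 4), so the eigenvalues are 4, 6.
r=4: eigenvector (5, 2).
r=6: eigenvector (2, 1).
P = [[5, 2], [2, 1]], D = diag(4, 6), P⁻¹ = [[1, -2], [-2, 5]].
C⁵ = P·diag(1024, 7776)·P⁻¹ = [[-25984, 67520], [-13504, 34784]].
The requested entry is 67520.

67520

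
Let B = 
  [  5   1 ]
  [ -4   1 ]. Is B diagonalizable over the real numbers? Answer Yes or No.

Characteristic polynomial: p(t) = t^2 - 6t + 9 = (t - 3)^2.
t = 3 has algebraic multiplicity 2; rank(B − 3I) = 1, so geometric multiplicity = 1.
Geometric multiplicity < algebraic multiplicity, so B is not diagonalizable.

No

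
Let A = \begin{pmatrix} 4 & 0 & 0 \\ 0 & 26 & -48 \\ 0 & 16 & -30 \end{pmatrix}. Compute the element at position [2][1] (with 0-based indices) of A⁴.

-2560

Characteristic polynomial: t^3 - 28t + 48 = (t - 4)(t - 2)(t + 6), so the eigenvalues are -6, 2, 4.
t=4: eigenvector (1, 0, 0).
t=-6: eigenvector (0, -3, -2).
t=2: eigenvector (0, 2, 1).
P = [[1, 0, 0], [0, -3, 2], [0, -2, 1]], D = diag(4, -6, 2), P⁻¹ = [[1, 0, 0], [0, 1, -2], [0, 2, -3]].
A⁴ = P·diag(256, 1296, 16)·P⁻¹ = [[256, 0, 0], [0, -3824, 7680], [0, -2560, 5136]].
The requested entry is -2560.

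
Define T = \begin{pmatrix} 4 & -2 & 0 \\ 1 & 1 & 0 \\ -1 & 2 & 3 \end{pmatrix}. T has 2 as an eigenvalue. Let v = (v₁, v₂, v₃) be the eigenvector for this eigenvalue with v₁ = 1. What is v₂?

T − 2I = [[2, -2, 0], [1, -1, 0], [-1, 2, 1]].
Solving (T − 2I)v = 0 gives the eigenspace spanned by (1, 1, -1).
With v₁ = 1, v = (1, 1, -1), so v₂ = 1.

1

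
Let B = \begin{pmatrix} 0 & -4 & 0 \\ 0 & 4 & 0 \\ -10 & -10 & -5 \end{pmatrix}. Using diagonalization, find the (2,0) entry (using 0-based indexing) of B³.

-250

Characteristic polynomial: λ^3 + λ^2 - 20λ = λ(λ - 4)(λ + 5), so the eigenvalues are -5, 0, 4.
λ=0: eigenvector (1, 0, -2).
λ=4: eigenvector (-1, 1, 0).
λ=-5: eigenvector (0, 0, 1).
P = [[1, -1, 0], [0, 1, 0], [-2, 0, 1]], D = diag(0, 4, -5), P⁻¹ = [[1, 1, 0], [0, 1, 0], [2, 2, 1]].
B³ = P·diag(0, 64, -125)·P⁻¹ = [[0, -64, 0], [0, 64, 0], [-250, -250, -125]].
The requested entry is -250.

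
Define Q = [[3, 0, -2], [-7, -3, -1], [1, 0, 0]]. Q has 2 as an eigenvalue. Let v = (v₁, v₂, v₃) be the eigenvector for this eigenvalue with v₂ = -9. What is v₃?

3

Q − 2I = [[1, 0, -2], [-7, -5, -1], [1, 0, -2]].
Solving (Q − 2I)v = 0 gives the eigenspace spanned by (6, -9, 3).
With v₂ = -9, v = (6, -9, 3), so v₃ = 3.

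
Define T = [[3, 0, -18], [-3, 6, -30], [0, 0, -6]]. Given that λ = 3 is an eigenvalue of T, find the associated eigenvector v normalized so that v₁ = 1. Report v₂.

T − 3I = [[0, 0, -18], [-3, 3, -30], [0, 0, -9]].
Solving (T − 3I)v = 0 gives the eigenspace spanned by (1, 1, 0).
With v₁ = 1, v = (1, 1, 0), so v₂ = 1.

1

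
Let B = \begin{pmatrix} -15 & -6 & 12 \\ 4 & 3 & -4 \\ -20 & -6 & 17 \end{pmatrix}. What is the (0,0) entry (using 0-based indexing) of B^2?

Characteristic polynomial: r^3 - 5r^2 - 9r + 45 = (r - 5)(r - 3)(r + 3), so the eigenvalues are -3, 3, 5.
r=3: eigenvector (-1, 1, -1).
r=-3: eigenvector (1, 0, 1).
r=5: eigenvector (3, -2, 4).
P = [[-1, 1, 3], [1, 0, -2], [-1, 1, 4]], D = diag(3, -3, 5), P⁻¹ = [[-2, 1, 2], [2, 1, -1], [-1, 0, 1]].
B² = P·diag(9, 9, 25)·P⁻¹ = [[-39, 0, 48], [32, 9, -32], [-64, 0, 73]].
The requested entry is -39.

-39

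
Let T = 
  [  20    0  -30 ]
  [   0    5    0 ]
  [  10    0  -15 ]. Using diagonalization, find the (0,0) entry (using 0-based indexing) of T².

Characteristic polynomial: s^3 - 10s^2 + 25s = s(s - 5)^2, so the eigenvalues are 0, 5, 5.
s=0: eigenvector (-3, 0, -2).
s=5: eigenvector (0, 1, 0).
s=5: eigenvector (2, 0, 1).
P = [[-3, 0, 2], [0, 1, 0], [-2, 0, 1]], D = diag(0, 5, 5), P⁻¹ = [[1, 0, -2], [0, 1, 0], [2, 0, -3]].
T² = P·diag(0, 25, 25)·P⁻¹ = [[100, 0, -150], [0, 25, 0], [50, 0, -75]].
The requested entry is 100.

100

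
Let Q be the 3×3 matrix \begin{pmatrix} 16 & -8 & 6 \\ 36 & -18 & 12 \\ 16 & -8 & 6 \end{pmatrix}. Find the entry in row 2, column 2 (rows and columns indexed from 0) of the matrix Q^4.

1296

Characteristic polynomial: r^3 - 4r^2 - 12r = r(r - 6)(r + 2), so the eigenvalues are -2, 0, 6.
r=0: eigenvector (1, 2, 0).
r=-2: eigenvector (1, 3, 1).
r=6: eigenvector (1, 2, 1).
P = [[1, 1, 1], [2, 3, 2], [0, 1, 1]], D = diag(0, -2, 6), P⁻¹ = [[1, 0, -1], [-2, 1, 0], [2, -1, 1]].
Q⁴ = P·diag(0, 16, 1296)·P⁻¹ = [[2560, -1280, 1296], [5088, -2544, 2592], [2560, -1280, 1296]].
The requested entry is 1296.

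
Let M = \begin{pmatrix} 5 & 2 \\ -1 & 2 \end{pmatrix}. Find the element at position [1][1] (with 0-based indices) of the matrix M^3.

-10

Characteristic polynomial: s^2 - 7s + 12 = (s - 4)(s - 3), so the eigenvalues are 3, 4.
s=3: eigenvector (1, -1).
s=4: eigenvector (2, -1).
P = [[1, 2], [-1, -1]], D = diag(3, 4), P⁻¹ = [[-1, -2], [1, 1]].
M³ = P·diag(27, 64)·P⁻¹ = [[101, 74], [-37, -10]].
The requested entry is -10.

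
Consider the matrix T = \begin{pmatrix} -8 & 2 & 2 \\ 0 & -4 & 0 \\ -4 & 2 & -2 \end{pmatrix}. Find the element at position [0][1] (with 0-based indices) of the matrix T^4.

Characteristic polynomial: μ^3 + 14μ^2 + 64μ + 96 = (μ + 4)^2(μ + 6), so the eigenvalues are -6, -4, -4.
μ=-6: eigenvector (-1, 0, -1).
μ=-4: eigenvector (0, 1, -1).
μ=-4: eigenvector (1, 0, 2).
P = [[-1, 0, 1], [0, 1, 0], [-1, -1, 2]], D = diag(-6, -4, -4), P⁻¹ = [[-2, 1, 1], [0, 1, 0], [-1, 1, 1]].
T⁴ = P·diag(1296, 256, 256)·P⁻¹ = [[2336, -1040, -1040], [0, 256, 0], [2080, -1040, -784]].
The requested entry is -1040.

-1040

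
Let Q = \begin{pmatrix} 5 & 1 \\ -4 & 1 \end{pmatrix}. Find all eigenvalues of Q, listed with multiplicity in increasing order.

Characteristic polynomial: p(μ) = μ^2 - 6μ + 9 = (μ - 3)^2.
Roots (with multiplicity): 3, 3.

3, 3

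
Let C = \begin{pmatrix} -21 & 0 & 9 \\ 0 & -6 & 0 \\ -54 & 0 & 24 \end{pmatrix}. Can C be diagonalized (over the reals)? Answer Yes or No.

Yes

Characteristic polynomial: p(r) = r^3 + 3r^2 - 36r - 108 = (r - 6)(r + 3)(r + 6).
All 3 eigenvalues are distinct, so C is diagonalizable.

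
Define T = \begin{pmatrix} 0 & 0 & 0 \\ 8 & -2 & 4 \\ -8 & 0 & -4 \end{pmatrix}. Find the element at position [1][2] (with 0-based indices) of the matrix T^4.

-480

Characteristic polynomial: λ^3 + 6λ^2 + 8λ = λ(λ + 2)(λ + 4), so the eigenvalues are -4, -2, 0.
λ=0: eigenvector (1, 0, -2).
λ=-2: eigenvector (0, 1, 0).
λ=-4: eigenvector (0, -2, 1).
P = [[1, 0, 0], [0, 1, -2], [-2, 0, 1]], D = diag(0, -2, -4), P⁻¹ = [[1, 0, 0], [4, 1, 2], [2, 0, 1]].
T⁴ = P·diag(0, 16, 256)·P⁻¹ = [[0, 0, 0], [-960, 16, -480], [512, 0, 256]].
The requested entry is -480.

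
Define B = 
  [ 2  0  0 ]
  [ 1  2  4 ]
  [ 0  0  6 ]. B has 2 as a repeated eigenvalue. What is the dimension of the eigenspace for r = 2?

B − 2I = [[0, 0, 0], [1, 0, 4], [0, 0, 4]].
This matrix has rank 2, so its null space has dimension 3 − 2 = 1.

1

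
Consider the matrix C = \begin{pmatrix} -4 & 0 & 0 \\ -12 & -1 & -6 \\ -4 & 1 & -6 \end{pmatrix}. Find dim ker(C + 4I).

C + 4I = [[0, 0, 0], [-12, 3, -6], [-4, 1, -2]].
This matrix has rank 1, so its null space has dimension 3 − 1 = 2.

2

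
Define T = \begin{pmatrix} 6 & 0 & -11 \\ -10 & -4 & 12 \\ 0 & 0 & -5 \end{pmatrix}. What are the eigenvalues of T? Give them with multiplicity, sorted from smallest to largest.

Characteristic polynomial: p(λ) = λ^3 + 3λ^2 - 34λ - 120 = (λ - 6)(λ + 4)(λ + 5).
Roots (with multiplicity): -5, -4, 6.

-5, -4, 6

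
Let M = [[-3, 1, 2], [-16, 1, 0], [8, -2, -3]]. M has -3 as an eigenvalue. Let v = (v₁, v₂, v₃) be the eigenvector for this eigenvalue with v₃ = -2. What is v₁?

M + 3I = [[0, 1, 2], [-16, 4, 0], [8, -2, 0]].
Solving (M + 3I)v = 0 gives the eigenspace spanned by (1, 4, -2).
With v₃ = -2, v = (1, 4, -2), so v₁ = 1.

1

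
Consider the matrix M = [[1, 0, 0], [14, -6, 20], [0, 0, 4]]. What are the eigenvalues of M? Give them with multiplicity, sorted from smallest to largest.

-6, 1, 4

Characteristic polynomial: p(s) = s^3 + s^2 - 26s + 24 = (s - 4)(s - 1)(s + 6).
Roots (with multiplicity): -6, 1, 4.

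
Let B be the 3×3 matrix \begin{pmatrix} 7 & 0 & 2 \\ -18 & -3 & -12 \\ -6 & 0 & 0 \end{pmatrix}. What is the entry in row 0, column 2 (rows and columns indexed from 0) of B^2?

Characteristic polynomial: s^3 - 4s^2 - 9s + 36 = (s - 4)(s - 3)(s + 3), so the eigenvalues are -3, 3, 4.
s=-3: eigenvector (0, 1, 0).
s=3: eigenvector (1, 1, -2).
s=4: eigenvector (2, 0, -3).
P = [[0, 1, 2], [1, 1, 0], [0, -2, -3]], D = diag(-3, 3, 4), P⁻¹ = [[3, 1, 2], [-3, 0, -2], [2, 0, 1]].
B² = P·diag(9, 9, 16)·P⁻¹ = [[37, 0, 14], [0, 9, 0], [-42, 0, -12]].
The requested entry is 14.

14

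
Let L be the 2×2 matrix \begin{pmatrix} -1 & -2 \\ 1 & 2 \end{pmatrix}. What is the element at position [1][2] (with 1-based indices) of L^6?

Characteristic polynomial: λ^2 - λ = λ(λ - 1), so the eigenvalues are 0, 1.
λ=1: eigenvector (-1, 1).
λ=0: eigenvector (-2, 1).
P = [[-1, -2], [1, 1]], D = diag(1, 0), P⁻¹ = [[1, 2], [-1, -1]].
L⁶ = P·diag(1, 0)·P⁻¹ = [[-1, -2], [1, 2]].
The requested entry is -2.

-2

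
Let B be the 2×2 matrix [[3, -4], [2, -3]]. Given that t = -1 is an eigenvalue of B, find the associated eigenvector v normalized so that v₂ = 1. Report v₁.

B + 1I = [[4, -4], [2, -2]].
Solving (B + 1I)v = 0 gives the eigenspace spanned by (1, 1).
With v₂ = 1, v = (1, 1), so v₁ = 1.

1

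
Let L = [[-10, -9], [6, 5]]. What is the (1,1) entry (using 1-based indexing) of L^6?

Characteristic polynomial: t^2 + 5t + 4 = (t + 1)(t + 4), so the eigenvalues are -4, -1.
t=-4: eigenvector (3, -2).
t=-1: eigenvector (-1, 1).
P = [[3, -1], [-2, 1]], D = diag(-4, -1), P⁻¹ = [[1, 1], [2, 3]].
L⁶ = P·diag(4096, 1)·P⁻¹ = [[12286, 12285], [-8190, -8189]].
The requested entry is 12286.

12286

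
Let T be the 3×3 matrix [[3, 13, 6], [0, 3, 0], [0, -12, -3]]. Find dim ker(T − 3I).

T − 3I = [[0, 13, 6], [0, 0, 0], [0, -12, -6]].
This matrix has rank 2, so its null space has dimension 3 − 2 = 1.

1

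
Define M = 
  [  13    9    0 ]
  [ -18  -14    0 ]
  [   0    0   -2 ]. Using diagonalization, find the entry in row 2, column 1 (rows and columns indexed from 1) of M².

18

Characteristic polynomial: s^3 + 3s^2 - 18s - 40 = (s - 4)(s + 2)(s + 5), so the eigenvalues are -5, -2, 4.
s=-5: eigenvector (-1, 2, 0).
s=4: eigenvector (-1, 1, 0).
s=-2: eigenvector (0, 0, 1).
P = [[-1, -1, 0], [2, 1, 0], [0, 0, 1]], D = diag(-5, 4, -2), P⁻¹ = [[1, 1, 0], [-2, -1, 0], [0, 0, 1]].
M² = P·diag(25, 16, 4)·P⁻¹ = [[7, -9, 0], [18, 34, 0], [0, 0, 4]].
The requested entry is 18.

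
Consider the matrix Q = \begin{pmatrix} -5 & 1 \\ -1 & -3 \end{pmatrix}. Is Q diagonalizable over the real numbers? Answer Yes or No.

No

Characteristic polynomial: p(μ) = μ^2 + 8μ + 16 = (μ + 4)^2.
μ = -4 has algebraic multiplicity 2; rank(Q + 4I) = 1, so geometric multiplicity = 1.
Geometric multiplicity < algebraic multiplicity, so Q is not diagonalizable.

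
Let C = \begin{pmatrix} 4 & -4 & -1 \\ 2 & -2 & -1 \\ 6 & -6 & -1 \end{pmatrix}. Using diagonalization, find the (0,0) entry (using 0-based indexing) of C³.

Characteristic polynomial: μ^3 - μ^2 - 2μ = μ(μ - 2)(μ + 1), so the eigenvalues are -1, 0, 2.
μ=0: eigenvector (1, 1, 0).
μ=2: eigenvector (1, 0, 2).
μ=-1: eigenvector (1, 1, 1).
P = [[1, 1, 1], [1, 0, 1], [0, 2, 1]], D = diag(0, 2, -1), P⁻¹ = [[2, -1, -1], [1, -1, 0], [-2, 2, 1]].
C³ = P·diag(0, 8, -1)·P⁻¹ = [[10, -10, -1], [2, -2, -1], [18, -18, -1]].
The requested entry is 10.

10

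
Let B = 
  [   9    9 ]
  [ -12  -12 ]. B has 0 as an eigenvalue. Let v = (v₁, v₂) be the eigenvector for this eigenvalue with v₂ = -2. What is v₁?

B = [[9, 9], [-12, -12]].
Solving (B)v = 0 gives the eigenspace spanned by (2, -2).
With v₂ = -2, v = (2, -2), so v₁ = 2.

2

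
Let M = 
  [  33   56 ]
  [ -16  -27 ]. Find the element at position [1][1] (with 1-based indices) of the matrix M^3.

Characteristic polynomial: s^2 - 6s + 5 = (s - 5)(s - 1), so the eigenvalues are 1, 5.
s=5: eigenvector (2, -1).
s=1: eigenvector (-7, 4).
P = [[2, -7], [-1, 4]], D = diag(5, 1), P⁻¹ = [[4, 7], [1, 2]].
M³ = P·diag(125, 1)·P⁻¹ = [[993, 1736], [-496, -867]].
The requested entry is 993.

993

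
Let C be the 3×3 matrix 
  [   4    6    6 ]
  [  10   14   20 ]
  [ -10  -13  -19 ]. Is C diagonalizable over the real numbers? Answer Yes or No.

Characteristic polynomial: p(μ) = μ^3 + μ^2 - 26μ + 24 = (μ - 4)(μ - 1)(μ + 6).
All 3 eigenvalues are distinct, so C is diagonalizable.

Yes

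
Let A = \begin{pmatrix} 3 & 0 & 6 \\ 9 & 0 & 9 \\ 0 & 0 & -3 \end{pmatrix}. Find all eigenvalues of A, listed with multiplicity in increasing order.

-3, 0, 3

Characteristic polynomial: p(μ) = μ^3 - 9μ = μ(μ - 3)(μ + 3).
Roots (with multiplicity): -3, 0, 3.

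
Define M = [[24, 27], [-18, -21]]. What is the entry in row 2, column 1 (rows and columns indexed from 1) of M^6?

-91854

Characteristic polynomial: t^2 - 3t - 18 = (t - 6)(t + 3), so the eigenvalues are -3, 6.
t=-3: eigenvector (-1, 1).
t=6: eigenvector (3, -2).
P = [[-1, 3], [1, -2]], D = diag(-3, 6), P⁻¹ = [[2, 3], [1, 1]].
M⁶ = P·diag(729, 46656)·P⁻¹ = [[138510, 137781], [-91854, -91125]].
The requested entry is -91854.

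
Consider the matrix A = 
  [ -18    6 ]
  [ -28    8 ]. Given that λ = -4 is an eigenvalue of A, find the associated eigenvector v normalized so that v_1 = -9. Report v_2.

-21

A + 4I = [[-14, 6], [-28, 12]].
Solving (A + 4I)v = 0 gives the eigenspace spanned by (-9, -21).
With v_1 = -9, v = (-9, -21), so v_2 = -21.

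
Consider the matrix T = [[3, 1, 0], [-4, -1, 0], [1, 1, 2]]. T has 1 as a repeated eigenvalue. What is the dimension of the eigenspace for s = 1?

1

T − 1I = [[2, 1, 0], [-4, -2, 0], [1, 1, 1]].
This matrix has rank 2, so its null space has dimension 3 − 2 = 1.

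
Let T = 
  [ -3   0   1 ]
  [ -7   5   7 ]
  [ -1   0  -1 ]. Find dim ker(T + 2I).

1

T + 2I = [[-1, 0, 1], [-7, 7, 7], [-1, 0, 1]].
This matrix has rank 2, so its null space has dimension 3 − 2 = 1.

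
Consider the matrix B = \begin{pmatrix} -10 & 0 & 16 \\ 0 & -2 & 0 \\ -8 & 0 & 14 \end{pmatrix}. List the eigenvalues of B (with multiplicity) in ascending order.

-2, -2, 6

Characteristic polynomial: p(t) = t^3 - 2t^2 - 20t - 24 = (t - 6)(t + 2)^2.
Roots (with multiplicity): -2, -2, 6.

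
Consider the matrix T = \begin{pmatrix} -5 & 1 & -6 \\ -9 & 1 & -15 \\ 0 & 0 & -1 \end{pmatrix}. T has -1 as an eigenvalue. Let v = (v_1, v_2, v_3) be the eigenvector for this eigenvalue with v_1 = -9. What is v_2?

T + 1I = [[-4, 1, -6], [-9, 2, -15], [0, 0, 0]].
Solving (T + 1I)v = 0 gives the eigenspace spanned by (-9, -18, 3).
With v_1 = -9, v = (-9, -18, 3), so v_2 = -18.

-18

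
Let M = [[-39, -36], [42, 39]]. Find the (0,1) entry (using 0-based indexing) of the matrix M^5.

-2916

Characteristic polynomial: λ^2 - 9 = (λ - 3)(λ + 3), so the eigenvalues are -3, 3.
λ=3: eigenvector (-6, 7).
λ=-3: eigenvector (1, -1).
P = [[-6, 1], [7, -1]], D = diag(3, -3), P⁻¹ = [[1, 1], [7, 6]].
M⁵ = P·diag(243, -243)·P⁻¹ = [[-3159, -2916], [3402, 3159]].
The requested entry is -2916.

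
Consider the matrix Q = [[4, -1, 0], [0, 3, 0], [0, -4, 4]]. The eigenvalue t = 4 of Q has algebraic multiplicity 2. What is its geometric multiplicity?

2

Q − 4I = [[0, -1, 0], [0, -1, 0], [0, -4, 0]].
This matrix has rank 1, so its null space has dimension 3 − 1 = 2.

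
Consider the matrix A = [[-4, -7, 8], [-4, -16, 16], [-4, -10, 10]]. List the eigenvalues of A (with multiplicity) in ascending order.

-6, -2, -2

Characteristic polynomial: p(r) = r^3 + 10r^2 + 28r + 24 = (r + 2)^2(r + 6).
Roots (with multiplicity): -6, -2, -2.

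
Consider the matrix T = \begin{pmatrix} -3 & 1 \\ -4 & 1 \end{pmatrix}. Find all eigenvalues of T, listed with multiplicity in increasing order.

-1, -1

Characteristic polynomial: p(λ) = λ^2 + 2λ + 1 = (λ + 1)^2.
Roots (with multiplicity): -1, -1.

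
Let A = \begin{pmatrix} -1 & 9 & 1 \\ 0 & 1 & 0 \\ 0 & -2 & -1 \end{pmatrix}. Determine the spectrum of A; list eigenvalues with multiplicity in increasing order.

-1, -1, 1

Characteristic polynomial: p(r) = r^3 + r^2 - r - 1 = (r - 1)(r + 1)^2.
Roots (with multiplicity): -1, -1, 1.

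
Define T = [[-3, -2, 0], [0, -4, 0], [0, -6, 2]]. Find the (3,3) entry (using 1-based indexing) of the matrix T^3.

Characteristic polynomial: r^3 + 5r^2 - 2r - 24 = (r - 2)(r + 3)(r + 4), so the eigenvalues are -4, -3, 2.
r=-3: eigenvector (1, 0, 0).
r=2: eigenvector (0, 0, 1).
r=-4: eigenvector (2, 1, 1).
P = [[1, 0, 2], [0, 0, 1], [0, 1, 1]], D = diag(-3, 2, -4), P⁻¹ = [[1, -2, 0], [0, -1, 1], [0, 1, 0]].
T³ = P·diag(-27, 8, -64)·P⁻¹ = [[-27, -74, 0], [0, -64, 0], [0, -72, 8]].
The requested entry is 8.

8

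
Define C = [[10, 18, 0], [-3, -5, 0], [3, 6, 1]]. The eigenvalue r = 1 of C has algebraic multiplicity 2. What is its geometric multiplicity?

C − 1I = [[9, 18, 0], [-3, -6, 0], [3, 6, 0]].
This matrix has rank 1, so its null space has dimension 3 − 1 = 2.

2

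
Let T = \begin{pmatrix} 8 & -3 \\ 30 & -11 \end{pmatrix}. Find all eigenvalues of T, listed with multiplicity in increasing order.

Characteristic polynomial: p(s) = s^2 + 3s + 2 = (s + 1)(s + 2).
Roots (with multiplicity): -2, -1.

-2, -1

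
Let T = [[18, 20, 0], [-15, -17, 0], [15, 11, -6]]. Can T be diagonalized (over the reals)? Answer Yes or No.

Characteristic polynomial: p(r) = r^3 + 5r^2 - 12r - 36 = (r - 3)(r + 2)(r + 6).
All 3 eigenvalues are distinct, so T is diagonalizable.

Yes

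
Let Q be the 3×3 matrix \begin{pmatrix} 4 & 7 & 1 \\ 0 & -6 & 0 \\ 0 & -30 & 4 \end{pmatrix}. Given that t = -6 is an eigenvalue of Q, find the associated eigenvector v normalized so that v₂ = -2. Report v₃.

-6

Q + 6I = [[10, 7, 1], [0, 0, 0], [0, -30, 10]].
Solving (Q + 6I)v = 0 gives the eigenspace spanned by (2, -2, -6).
With v₂ = -2, v = (2, -2, -6), so v₃ = -6.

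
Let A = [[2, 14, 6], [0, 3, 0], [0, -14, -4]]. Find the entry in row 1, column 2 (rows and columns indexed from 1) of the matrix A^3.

Characteristic polynomial: t^3 - t^2 - 14t + 24 = (t - 3)(t - 2)(t + 4), so the eigenvalues are -4, 2, 3.
t=3: eigenvector (2, 1, -2).
t=2: eigenvector (1, 0, 0).
t=-4: eigenvector (-1, 0, 1).
P = [[2, 1, -1], [1, 0, 0], [-2, 0, 1]], D = diag(3, 2, -4), P⁻¹ = [[0, 1, 0], [1, 0, 1], [0, 2, 1]].
A³ = P·diag(27, 8, -64)·P⁻¹ = [[8, 182, 72], [0, 27, 0], [0, -182, -64]].
The requested entry is 182.

182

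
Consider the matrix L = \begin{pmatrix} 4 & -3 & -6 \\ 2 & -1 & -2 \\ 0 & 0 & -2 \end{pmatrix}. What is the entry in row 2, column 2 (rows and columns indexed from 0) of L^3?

-8

Characteristic polynomial: t^3 - t^2 - 4t + 4 = (t - 2)(t - 1)(t + 2), so the eigenvalues are -2, 1, 2.
t=2: eigenvector (3, 2, 0).
t=1: eigenvector (1, 1, 0).
t=-2: eigenvector (1, 0, 1).
P = [[3, 1, 1], [2, 1, 0], [0, 0, 1]], D = diag(2, 1, -2), P⁻¹ = [[1, -1, -1], [-2, 3, 2], [0, 0, 1]].
L³ = P·diag(8, 1, -8)·P⁻¹ = [[22, -21, -30], [14, -13, -14], [0, 0, -8]].
The requested entry is -8.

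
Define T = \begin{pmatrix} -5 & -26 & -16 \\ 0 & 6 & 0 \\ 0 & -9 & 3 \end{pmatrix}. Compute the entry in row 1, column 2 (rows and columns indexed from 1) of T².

118

Characteristic polynomial: μ^3 - 4μ^2 - 27μ + 90 = (μ - 6)(μ - 3)(μ + 5), so the eigenvalues are -5, 3, 6.
μ=6: eigenvector (2, 1, -3).
μ=-5: eigenvector (1, 0, 0).
μ=3: eigenvector (-2, 0, 1).
P = [[2, 1, -2], [1, 0, 0], [-3, 0, 1]], D = diag(6, -5, 3), P⁻¹ = [[0, 1, 0], [1, 4, 2], [0, 3, 1]].
T² = P·diag(36, 25, 9)·P⁻¹ = [[25, 118, 32], [0, 36, 0], [0, -81, 9]].
The requested entry is 118.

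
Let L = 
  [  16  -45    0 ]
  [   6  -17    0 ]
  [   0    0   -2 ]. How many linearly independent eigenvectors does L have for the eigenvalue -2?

L + 2I = [[18, -45, 0], [6, -15, 0], [0, 0, 0]].
This matrix has rank 1, so its null space has dimension 3 − 1 = 2.

2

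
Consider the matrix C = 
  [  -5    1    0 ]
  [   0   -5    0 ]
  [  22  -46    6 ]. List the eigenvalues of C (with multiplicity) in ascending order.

Characteristic polynomial: p(r) = r^3 + 4r^2 - 35r - 150 = (r - 6)(r + 5)^2.
Roots (with multiplicity): -5, -5, 6.

-5, -5, 6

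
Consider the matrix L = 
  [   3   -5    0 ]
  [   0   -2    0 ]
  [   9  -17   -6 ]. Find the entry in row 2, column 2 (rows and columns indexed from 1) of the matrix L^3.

-8

Characteristic polynomial: μ^3 + 5μ^2 - 12μ - 36 = (μ - 3)(μ + 2)(μ + 6), so the eigenvalues are -6, -2, 3.
μ=3: eigenvector (1, 0, 1).
μ=-2: eigenvector (1, 1, -2).
μ=-6: eigenvector (0, 0, 1).
P = [[1, 1, 0], [0, 1, 0], [1, -2, 1]], D = diag(3, -2, -6), P⁻¹ = [[1, -1, 0], [0, 1, 0], [-1, 3, 1]].
L³ = P·diag(27, -8, -216)·P⁻¹ = [[27, -35, 0], [0, -8, 0], [243, -659, -216]].
The requested entry is -8.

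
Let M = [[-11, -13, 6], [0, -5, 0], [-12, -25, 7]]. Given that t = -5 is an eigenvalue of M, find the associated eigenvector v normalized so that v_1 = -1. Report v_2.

M + 5I = [[-6, -13, 6], [0, 0, 0], [-12, -25, 12]].
Solving (M + 5I)v = 0 gives the eigenspace spanned by (-1, 0, -1).
With v_1 = -1, v = (-1, 0, -1), so v_2 = 0.

0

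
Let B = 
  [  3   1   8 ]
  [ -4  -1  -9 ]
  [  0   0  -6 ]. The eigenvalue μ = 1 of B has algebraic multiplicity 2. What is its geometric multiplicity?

B − 1I = [[2, 1, 8], [-4, -2, -9], [0, 0, -7]].
This matrix has rank 2, so its null space has dimension 3 − 2 = 1.

1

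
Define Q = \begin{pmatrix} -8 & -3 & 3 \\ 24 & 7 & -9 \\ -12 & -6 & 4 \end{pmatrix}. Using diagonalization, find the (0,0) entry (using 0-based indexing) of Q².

-44

Characteristic polynomial: μ^3 - 3μ^2 - 6μ + 8 = (μ - 4)(μ - 1)(μ + 2), so the eigenvalues are -2, 1, 4.
μ=4: eigenvector (1, -2, 2).
μ=1: eigenvector (1, -1, 2).
μ=-2: eigenvector (0, 1, 1).
P = [[1, 1, 0], [-2, -1, 1], [2, 2, 1]], D = diag(4, 1, -2), P⁻¹ = [[-3, -1, 1], [4, 1, -1], [-2, 0, 1]].
Q² = P·diag(16, 1, 4)·P⁻¹ = [[-44, -15, 15], [84, 31, -27], [-96, -30, 34]].
The requested entry is -44.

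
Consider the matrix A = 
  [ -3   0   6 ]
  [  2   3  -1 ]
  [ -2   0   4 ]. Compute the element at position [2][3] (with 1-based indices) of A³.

Characteristic polynomial: λ^3 - 4λ^2 + 3λ = λ(λ - 3)(λ - 1), so the eigenvalues are 0, 1, 3.
λ=1: eigenvector (-3, 2, -2).
λ=3: eigenvector (0, 1, 0).
λ=0: eigenvector (2, -1, 1).
P = [[-3, 0, 2], [2, 1, -1], [-2, 0, 1]], D = diag(1, 3, 0), P⁻¹ = [[1, 0, -2], [0, 1, 1], [2, 0, -3]].
A³ = P·diag(1, 27, 0)·P⁻¹ = [[-3, 0, 6], [2, 27, 23], [-2, 0, 4]].
The requested entry is 23.

23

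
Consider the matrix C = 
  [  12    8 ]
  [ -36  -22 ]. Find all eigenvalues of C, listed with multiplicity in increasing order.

-6, -4

Characteristic polynomial: p(t) = t^2 + 10t + 24 = (t + 4)(t + 6).
Roots (with multiplicity): -6, -4.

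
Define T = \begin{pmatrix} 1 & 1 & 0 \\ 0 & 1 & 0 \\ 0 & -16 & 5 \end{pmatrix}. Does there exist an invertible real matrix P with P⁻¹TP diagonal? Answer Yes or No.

No

Characteristic polynomial: p(s) = s^3 - 7s^2 + 11s - 5 = (s - 5)(s - 1)^2.
s = 1 has algebraic multiplicity 2; rank(T − 1I) = 2, so geometric multiplicity = 1.
Geometric multiplicity < algebraic multiplicity, so T is not diagonalizable.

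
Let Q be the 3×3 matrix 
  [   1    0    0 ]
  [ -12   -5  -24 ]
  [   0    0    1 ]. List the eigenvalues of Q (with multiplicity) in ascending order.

-5, 1, 1

Characteristic polynomial: p(μ) = μ^3 + 3μ^2 - 9μ + 5 = (μ - 1)^2(μ + 5).
Roots (with multiplicity): -5, 1, 1.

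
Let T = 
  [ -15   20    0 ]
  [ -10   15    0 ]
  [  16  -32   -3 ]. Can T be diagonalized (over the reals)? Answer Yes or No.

Yes

Characteristic polynomial: p(μ) = μ^3 + 3μ^2 - 25μ - 75 = (μ - 5)(μ + 3)(μ + 5).
All 3 eigenvalues are distinct, so T is diagonalizable.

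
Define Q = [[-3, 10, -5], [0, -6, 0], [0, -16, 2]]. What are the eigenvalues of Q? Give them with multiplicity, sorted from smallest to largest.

Characteristic polynomial: p(r) = r^3 + 7r^2 - 36 = (r - 2)(r + 3)(r + 6).
Roots (with multiplicity): -6, -3, 2.

-6, -3, 2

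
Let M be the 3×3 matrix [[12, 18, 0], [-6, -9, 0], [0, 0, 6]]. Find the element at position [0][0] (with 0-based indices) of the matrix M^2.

36

Characteristic polynomial: λ^3 - 9λ^2 + 18λ = λ(λ - 6)(λ - 3), so the eigenvalues are 0, 3, 6.
λ=0: eigenvector (-3, 2, 0).
λ=3: eigenvector (-2, 1, 0).
λ=6: eigenvector (0, 0, 1).
P = [[-3, -2, 0], [2, 1, 0], [0, 0, 1]], D = diag(0, 3, 6), P⁻¹ = [[1, 2, 0], [-2, -3, 0], [0, 0, 1]].
M² = P·diag(0, 9, 36)·P⁻¹ = [[36, 54, 0], [-18, -27, 0], [0, 0, 36]].
The requested entry is 36.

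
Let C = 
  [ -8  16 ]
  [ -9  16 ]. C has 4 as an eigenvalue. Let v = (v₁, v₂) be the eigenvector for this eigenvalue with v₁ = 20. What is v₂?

15

C − 4I = [[-12, 16], [-9, 12]].
Solving (C − 4I)v = 0 gives the eigenspace spanned by (20, 15).
With v₁ = 20, v = (20, 15), so v₂ = 15.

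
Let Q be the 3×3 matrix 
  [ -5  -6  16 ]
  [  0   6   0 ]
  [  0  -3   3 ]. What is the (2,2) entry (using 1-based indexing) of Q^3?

216

Characteristic polynomial: t^3 - 4t^2 - 27t + 90 = (t - 6)(t - 3)(t + 5), so the eigenvalues are -5, 3, 6.
t=3: eigenvector (2, 0, 1).
t=6: eigenvector (-2, 1, -1).
t=-5: eigenvector (1, 0, 0).
P = [[2, -2, 1], [0, 1, 0], [1, -1, 0]], D = diag(3, 6, -5), P⁻¹ = [[0, 1, 1], [0, 1, 0], [1, 0, -2]].
Q³ = P·diag(27, 216, -125)·P⁻¹ = [[-125, -378, 304], [0, 216, 0], [0, -189, 27]].
The requested entry is 216.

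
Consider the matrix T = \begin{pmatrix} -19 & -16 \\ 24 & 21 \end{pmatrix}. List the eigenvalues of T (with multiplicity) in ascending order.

Characteristic polynomial: p(λ) = λ^2 - 2λ - 15 = (λ - 5)(λ + 3).
Roots (with multiplicity): -3, 5.

-3, 5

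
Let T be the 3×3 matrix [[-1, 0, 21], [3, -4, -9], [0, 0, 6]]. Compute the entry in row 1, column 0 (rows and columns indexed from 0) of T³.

63

Characteristic polynomial: r^3 - r^2 - 26r - 24 = (r - 6)(r + 1)(r + 4), so the eigenvalues are -4, -1, 6.
r=-1: eigenvector (1, 1, 0).
r=-4: eigenvector (0, 1, 0).
r=6: eigenvector (3, 0, 1).
P = [[1, 0, 3], [1, 1, 0], [0, 0, 1]], D = diag(-1, -4, 6), P⁻¹ = [[1, 0, -3], [-1, 1, 3], [0, 0, 1]].
T³ = P·diag(-1, -64, 216)·P⁻¹ = [[-1, 0, 651], [63, -64, -189], [0, 0, 216]].
The requested entry is 63.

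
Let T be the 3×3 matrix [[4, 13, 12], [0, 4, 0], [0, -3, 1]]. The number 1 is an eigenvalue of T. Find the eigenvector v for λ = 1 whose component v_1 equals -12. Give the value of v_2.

T − 1I = [[3, 13, 12], [0, 3, 0], [0, -3, 0]].
Solving (T − 1I)v = 0 gives the eigenspace spanned by (-12, 0, 3).
With v_1 = -12, v = (-12, 0, 3), so v_2 = 0.

0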